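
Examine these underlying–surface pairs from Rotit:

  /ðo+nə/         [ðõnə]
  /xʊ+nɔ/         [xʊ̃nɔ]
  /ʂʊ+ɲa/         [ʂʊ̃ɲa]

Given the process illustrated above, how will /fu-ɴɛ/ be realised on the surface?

[fũɴɛ]

The data show regressive nasality assimilation (vowel nasalisation): /o/ → [õ] before /n/; /ʊ/ → [ʊ̃] before /n/; /ʊ/ → [ʊ̃] before /ɲ/ — a vowel is nasalised by an immediately following nasal consonant.
/u/ sits next to the nasal /ɴ/ and is therefore nasalised to [ũ].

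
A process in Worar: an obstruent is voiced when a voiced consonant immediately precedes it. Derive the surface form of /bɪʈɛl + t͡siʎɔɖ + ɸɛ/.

The rule targets /t͡s/ (voiceless alveolar affricate), which sits after the trigger /l/ (voiced).
A voiced alveolar affricate is [d͡z], so the surface segment is [d͡z].
The same rule applies at the second boundary: /ɸ/ → [β] next to /ɖ/.

[bɪʈɛld͡ziʎɔɖβɛ]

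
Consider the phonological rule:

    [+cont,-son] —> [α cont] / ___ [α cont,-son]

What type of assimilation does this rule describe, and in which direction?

The shared variable α links the value of [cont] on the target to that of the neighbouring obstruent. [cont] distinguishes stops from fricatives — a manner-of-articulation feature — so this is manner assimilation.
The conditioning segment sits to the right of the focus bar, meaning the trigger follows the segment that changes — regressive assimilation.

regressive manner assimilation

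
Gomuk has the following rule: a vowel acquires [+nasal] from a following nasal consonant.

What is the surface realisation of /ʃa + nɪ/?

[ʃãnɪ]

The vowel /a/ is adjacent to the following nasal /n/, so it acquires [+nasal] and surfaces as [ã].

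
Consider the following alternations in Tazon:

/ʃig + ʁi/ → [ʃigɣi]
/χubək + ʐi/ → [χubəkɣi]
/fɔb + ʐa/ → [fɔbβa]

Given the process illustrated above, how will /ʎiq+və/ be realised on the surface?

The data show progressive place assimilation: /ʁ/ → [ɣ] after /g/; /ʐ/ → [ɣ] after /k/; /ʐ/ → [β] after /b/. In each pair only place changes, matching the preceding consonant, while manner and voice stay constant.
/v/ is a voiced labiodental fricative. The preceding trigger /q/ is uvular, so /v/ must become uvular as well.
A voiced uvular fricative is [ʁ], so the surface segment is [ʁ].

[ʎiqʁə]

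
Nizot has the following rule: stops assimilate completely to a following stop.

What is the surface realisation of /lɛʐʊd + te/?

/d/ is the segment targeted by the rule; it sits immediately before /t/, so it assimilates completely and surfaces as [t].

[lɛʐʊtte]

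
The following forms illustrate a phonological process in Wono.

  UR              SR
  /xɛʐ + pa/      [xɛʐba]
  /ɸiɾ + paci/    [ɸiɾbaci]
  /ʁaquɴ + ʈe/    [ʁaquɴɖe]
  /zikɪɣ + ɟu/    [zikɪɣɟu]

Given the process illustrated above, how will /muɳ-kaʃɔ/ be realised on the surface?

The data show progressive voicing assimilation: /p/ → [b] after /ʐ/; /p/ → [b] after /ɾ/; /ʈ/ → [ɖ] after /ɴ/. In each pair only voicing changes, matching the preceding consonant, while place and manner stay constant.
No alternation appears in [zikɪɣɟu]: there the adjacent consonants already agree in voicing (/ɟ/ and /ɣ/ are both voiced), so this form is consistent with the same rule.
/k/ is a voiceless velar stop. The preceding trigger /ɳ/ is voiced, so /k/ must become voiced as well.
A voiced velar stop is [g], so the surface segment is [g].

[muɳgaʃɔ]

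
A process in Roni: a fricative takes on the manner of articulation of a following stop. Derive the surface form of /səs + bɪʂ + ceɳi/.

[sətbɪʈceɳi]

/s/ is a voiceless alveolar fricative. The following trigger /b/ is a stop, so /s/ must become a stop as well.
The voiceless alveolar stop is [t], so /s/ → [t].
At the second juncture, /ʂ/ likewise becomes [ʈ] adjacent to /c/.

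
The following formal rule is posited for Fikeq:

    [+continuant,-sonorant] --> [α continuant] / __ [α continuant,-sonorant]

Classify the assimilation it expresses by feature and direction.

regressive manner assimilation

The rule copies [continuant] (continuancy) from the environment onto the target fricatives; since [±continuant] encodes the stop/fricative manner contrast, the assimilating dimension is manner.
The conditioning segment sits to the right of the focus bar, meaning the trigger follows the segment that changes — regressive assimilation.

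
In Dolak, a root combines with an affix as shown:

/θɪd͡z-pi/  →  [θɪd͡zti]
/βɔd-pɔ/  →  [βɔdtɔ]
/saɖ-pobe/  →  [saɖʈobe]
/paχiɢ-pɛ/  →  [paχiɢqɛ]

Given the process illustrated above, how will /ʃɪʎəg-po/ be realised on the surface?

[ʃɪʎəgko]

The data show progressive place assimilation: /p/ → [t] after /d͡z/; /p/ → [t] after /d/; /p/ → [ʈ] after /ɖ/; /p/ → [q] after /ɢ/. In each pair only place changes, matching the preceding consonant, while manner and voice stay constant.
/p/ is a voiceless bilabial stop. The preceding trigger /g/ is velar, so /p/ must become velar as well.
A voiceless velar stop is [k], so the surface segment is [k].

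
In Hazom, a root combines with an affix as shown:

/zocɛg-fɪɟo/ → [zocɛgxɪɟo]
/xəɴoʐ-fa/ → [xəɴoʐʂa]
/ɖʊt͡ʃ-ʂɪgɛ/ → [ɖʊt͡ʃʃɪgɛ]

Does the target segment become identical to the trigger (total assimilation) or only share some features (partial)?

partial assimilation

Underlying /f/ is realised as [x] next to /g/; /g/ itself does not change.
/f/ is labiodental while /g/ is velar; the output [x] is velar, matching the trigger — so the feature that spreads is place.
Manner and voice are unchanged, so the assimilation is partial, not total.
Checking the remaining alternations: /f/ → [ʂ] after /ʐ/ (labiodental → retroflex, matching retroflex); /ʂ/ → [ʃ] after /t͡ʃ/ (retroflex → postalveolar, matching postalveolar) — only place changes, and always toward the preceding segment.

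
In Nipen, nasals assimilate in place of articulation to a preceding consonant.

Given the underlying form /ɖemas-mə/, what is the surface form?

/m/ is a voiced bilabial nasal. The preceding trigger /s/ is alveolar, so /m/ must become alveolar as well.
The voiced alveolar nasal is [n], so /m/ → [n].

[ɖemasnə]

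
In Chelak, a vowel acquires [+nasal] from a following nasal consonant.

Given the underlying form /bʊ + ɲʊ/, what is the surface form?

[bʊ̃ɲʊ]

The vowel /ʊ/ is adjacent to the following nasal /ɲ/, so it acquires [+nasal] and surfaces as [ʊ̃].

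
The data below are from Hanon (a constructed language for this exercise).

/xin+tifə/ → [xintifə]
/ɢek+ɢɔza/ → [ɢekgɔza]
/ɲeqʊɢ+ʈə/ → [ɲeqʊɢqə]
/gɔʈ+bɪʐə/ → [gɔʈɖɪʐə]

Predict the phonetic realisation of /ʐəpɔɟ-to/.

The data show progressive place assimilation: /ɢ/ → [g] after /k/; /ʈ/ → [q] after /ɢ/; /b/ → [ɖ] after /ʈ/. In each pair only place changes, matching the preceding consonant, while manner and voice stay constant.
No alternation appears in [xintifə]: there the adjacent consonants already agree in place (/t/ and /n/ are both alveolar), so this form is consistent with the same rule.
/t/ is a voiceless alveolar stop. The preceding trigger /ɟ/ is palatal, so /t/ must become palatal as well.
The voiceless palatal stop is [c], so /t/ → [c].

[ʐəpɔɟco]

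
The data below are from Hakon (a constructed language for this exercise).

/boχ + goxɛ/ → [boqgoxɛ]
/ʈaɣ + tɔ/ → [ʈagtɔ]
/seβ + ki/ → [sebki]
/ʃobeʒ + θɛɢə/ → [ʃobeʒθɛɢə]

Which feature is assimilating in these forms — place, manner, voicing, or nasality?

Underlying /χ/ is realised as [q] next to /g/; /g/ itself does not change.
The change fricative → stop matches the manner of the following /g/, identifying this as manner assimilation.
Checking the remaining alternations: /ɣ/ → [g] before /t/ (fricative → stop, matching a stop); /β/ → [b] before /k/ (fricative → stop, matching a stop) — only manner changes, and always toward the following segment.
Nothing changes in [ʃobeʒθɛɢə]: there the adjacent consonants already agree in manner (/ʒ/ and /θ/ are both fricatives), so this form is consistent with the same rule.

manner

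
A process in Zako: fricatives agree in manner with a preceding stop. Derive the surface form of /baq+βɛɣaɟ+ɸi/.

The rule targets /β/ (voiced bilabial fricative), which sits after the trigger /q/ (stop).
Changing only its manner to stop gives [b] — the voiced bilabial stop.
At the second juncture, /ɸ/ likewise becomes [p] adjacent to /ɟ/.

[baqbɛɣaɟpi]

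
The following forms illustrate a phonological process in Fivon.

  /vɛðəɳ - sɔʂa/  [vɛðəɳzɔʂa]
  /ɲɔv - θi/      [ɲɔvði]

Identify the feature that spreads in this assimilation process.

voicing

Underlying /s/ is realised as [z] next to /ɳ/; /ɳ/ itself does not change.
The change voiceless → voiced matches the voicing of the preceding /ɳ/, identifying this as voicing assimilation.
The other alternating form patterns the same way: /θ/ → [ð] after /v/ (voiceless → voiced, matching voiced) — only voicing changes, and always toward the preceding segment.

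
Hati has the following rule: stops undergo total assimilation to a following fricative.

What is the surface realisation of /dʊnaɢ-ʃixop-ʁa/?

/ɢ/ is the segment targeted by the rule; it sits immediately before /ʃ/, so it assimilates completely and surfaces as [ʃ].
At the second juncture, /p/ likewise becomes [ʁ] adjacent to /ʁ/.

[dʊnaʃʃixoʁʁa]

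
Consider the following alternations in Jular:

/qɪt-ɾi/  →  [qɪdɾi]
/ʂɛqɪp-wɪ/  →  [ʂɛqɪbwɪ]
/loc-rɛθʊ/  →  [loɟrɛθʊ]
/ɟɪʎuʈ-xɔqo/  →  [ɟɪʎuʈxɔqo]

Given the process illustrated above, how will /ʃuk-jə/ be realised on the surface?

The data show regressive voicing assimilation: /t/ → [d] before /ɾ/; /p/ → [b] before /w/; /c/ → [ɟ] before /r/. In each pair only voicing changes, matching the following consonant, while place and manner stay constant.
No alternation appears in [ɟɪʎuʈxɔqo]: there the adjacent consonants already agree in voicing (/ʈ/ and /x/ are both voiceless), so this form is consistent with the same rule.
The rule targets /k/ (voiceless velar stop), which sits before the trigger /j/ (voiced).
The voiced velar stop is [g], so /k/ → [g].

[ʃugjə]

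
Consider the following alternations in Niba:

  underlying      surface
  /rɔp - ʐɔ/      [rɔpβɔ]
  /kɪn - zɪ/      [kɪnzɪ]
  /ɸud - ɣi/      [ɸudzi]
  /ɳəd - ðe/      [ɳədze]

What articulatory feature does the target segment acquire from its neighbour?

place

Comparing underlying and surface forms, /ʐ/ → [β] is the alternation; the neighbouring /p/ is constant.
The change retroflex → bilabial matches the place of the preceding /p/, identifying this as place assimilation.
The other alternating forms pattern the same way: /ɣ/ → [z] after /d/ (velar → alveolar, matching alveolar); /ð/ → [z] after /d/ (dental → alveolar, matching alveolar) — only place changes, and always toward the preceding segment.
Nothing changes in [kɪnzɪ]: there the adjacent consonants already agree in place (/z/ and /n/ are both alveolar), so this form is consistent with the same rule.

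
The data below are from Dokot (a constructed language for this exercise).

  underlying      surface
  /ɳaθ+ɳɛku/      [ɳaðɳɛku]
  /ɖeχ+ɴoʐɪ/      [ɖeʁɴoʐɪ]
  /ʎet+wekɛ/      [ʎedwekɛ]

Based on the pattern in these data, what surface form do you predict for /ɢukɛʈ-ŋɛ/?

The data show regressive voicing assimilation: /θ/ → [ð] before /ɳ/; /χ/ → [ʁ] before /ɴ/; /t/ → [d] before /w/. In each pair only voicing changes, matching the following consonant, while place and manner stay constant.
The rule targets /ʈ/ (voiceless retroflex stop), which sits before the trigger /ŋ/ (voiced).
A voiced retroflex stop is [ɖ], so the surface segment is [ɖ].

[ɢukɛɖŋɛ]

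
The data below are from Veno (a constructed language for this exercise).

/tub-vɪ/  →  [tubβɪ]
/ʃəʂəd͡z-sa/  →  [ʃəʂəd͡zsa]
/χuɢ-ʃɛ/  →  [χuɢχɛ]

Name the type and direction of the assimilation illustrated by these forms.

Underlying /v/ is realised as [β] next to /b/; /b/ itself does not change.
/v/ is labiodental while /b/ is bilabial; the output [β] is bilabial, matching the trigger — so the feature that spreads is place.
Manner and voice are unchanged, so the assimilation is partial, not total.
The other alternating form patterns the same way: /ʃ/ → [χ] after /ɢ/ (postalveolar → uvular, matching uvular) — only place changes, and always toward the preceding segment.
No alternation appears in [ʃəʂəd͡zsa]: there the adjacent consonants already agree in place (/s/ and /d͡z/ are both alveolar), so this form is consistent with the same rule.
The trigger is the preceding segment, so the direction is progressive (perseverative).

progressive place assimilation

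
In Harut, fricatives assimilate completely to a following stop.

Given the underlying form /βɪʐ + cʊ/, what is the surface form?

[βɪccʊ]

/ʐ/ is the segment targeted by the rule; it sits immediately before /c/, so it assimilates completely and surfaces as [c].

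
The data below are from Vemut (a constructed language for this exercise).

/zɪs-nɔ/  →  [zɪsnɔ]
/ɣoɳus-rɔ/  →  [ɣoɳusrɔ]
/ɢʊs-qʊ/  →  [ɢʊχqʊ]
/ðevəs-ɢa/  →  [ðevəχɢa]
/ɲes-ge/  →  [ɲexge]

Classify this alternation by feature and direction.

Comparing underlying and surface forms, /s/ → [χ] is the alternation; the neighbouring /q/ is constant.
The change alveolar → uvular matches the place of the following /q/, identifying this as place assimilation.
Manner and voice are unchanged, so the assimilation is partial, not total.
Checking the remaining alternations: /s/ → [χ] before /ɢ/ (alveolar → uvular, matching uvular); /s/ → [x] before /g/ (alveolar → velar, matching velar) — only place changes, and always toward the following segment.
Nothing changes in [zɪsnɔ], [ɣoɳusrɔ]: there the adjacent consonants already agree in place (/s/ and /n/ are both alveolar; /s/ and /r/ are both alveolar), so these forms are consistent with the same rule.
Since the segment that changes precedes the conditioning segment, the assimilation is regressive.

regressive place assimilation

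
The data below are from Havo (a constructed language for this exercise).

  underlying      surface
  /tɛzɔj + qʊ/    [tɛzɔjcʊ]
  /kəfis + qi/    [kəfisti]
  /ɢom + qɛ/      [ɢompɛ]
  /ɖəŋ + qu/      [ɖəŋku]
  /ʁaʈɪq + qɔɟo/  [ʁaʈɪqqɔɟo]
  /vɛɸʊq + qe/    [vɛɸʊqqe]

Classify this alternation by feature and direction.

Underlying /q/ is realised as [c] next to /j/; /j/ itself does not change.
The change uvular → palatal matches the place of the preceding /j/, identifying this as place assimilation.
Manner and voice are unchanged, so the assimilation is partial, not total.
Checking the remaining alternations: /q/ → [t] after /s/ (uvular → alveolar, matching alveolar); /q/ → [p] after /m/ (uvular → bilabial, matching bilabial); /q/ → [k] after /ŋ/ (uvular → velar, matching velar) — only place changes, and always toward the preceding segment.
No alternation appears in [ʁaʈɪqqɔɟo], [vɛɸʊqqe]: there the adjacent consonants already agree in place (/q/ and /q/ are both uvular; /q/ and /q/ are both uvular), so these forms are consistent with the same rule.
The trigger is the preceding segment, so the direction is progressive (perseverative).

progressive place assimilation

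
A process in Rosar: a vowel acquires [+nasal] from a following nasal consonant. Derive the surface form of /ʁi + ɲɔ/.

[ʁĩɲɔ]

The vowel /i/ is adjacent to the following nasal /ɲ/, so it acquires [+nasal] and surfaces as [ĩ].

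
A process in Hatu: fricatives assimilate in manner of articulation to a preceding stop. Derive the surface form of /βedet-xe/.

[βedetke]

The rule targets /x/ (voiceless velar fricative), which sits after the trigger /t/ (stop).
The voiceless velar stop is [k], so /x/ → [k].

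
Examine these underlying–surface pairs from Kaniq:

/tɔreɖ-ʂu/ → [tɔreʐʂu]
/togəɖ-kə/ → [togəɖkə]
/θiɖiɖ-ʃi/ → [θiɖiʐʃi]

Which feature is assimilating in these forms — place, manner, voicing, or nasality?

manner

Underlying /ɖ/ is realised as [ʐ] next to /ʂ/; /ʂ/ itself does not change.
The change stop → fricative matches the manner of the following /ʂ/, identifying this as manner assimilation.
Checking the remaining alternation: /ɖ/ → [ʐ] before /ʃ/ (stop → fricative, matching a fricative) — only manner changes, and always toward the following segment.
Nothing changes in [togəɖkə]: there the adjacent consonants already agree in manner (/ɖ/ and /k/ are both stops), so this form is consistent with the same rule.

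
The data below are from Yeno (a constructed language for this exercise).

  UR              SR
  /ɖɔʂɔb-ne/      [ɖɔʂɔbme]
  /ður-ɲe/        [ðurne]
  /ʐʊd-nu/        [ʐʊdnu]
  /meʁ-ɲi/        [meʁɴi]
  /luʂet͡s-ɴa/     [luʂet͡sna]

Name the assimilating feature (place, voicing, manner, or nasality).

place

The segment that alternates is /n/, which surfaces as [m] when adjacent to /b/.
/n/ is alveolar while /b/ is bilabial; the output [m] is bilabial, matching the trigger — so the feature that spreads is place.
The same holds elsewhere in the data: /ɲ/ → [n] after /r/ (palatal → alveolar, matching alveolar); /ɲ/ → [ɴ] after /ʁ/ (palatal → uvular, matching uvular); /ɴ/ → [n] after /t͡s/ (uvular → alveolar, matching alveolar) — only place changes, and always toward the preceding segment.
No alternation appears in [ʐʊdnu]: there the adjacent consonants already agree in place (/n/ and /d/ are both alveolar), so this form is consistent with the same rule.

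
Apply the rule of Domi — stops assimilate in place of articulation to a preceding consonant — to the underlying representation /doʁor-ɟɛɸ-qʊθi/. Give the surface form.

The rule targets /ɟ/ (voiced palatal stop), which sits after the trigger /r/ (alveolar).
Changing only its place to alveolar gives [d] — the voiced alveolar stop.
At the second juncture, /q/ likewise becomes [p] adjacent to /ɸ/.

[doʁordɛɸpʊθi]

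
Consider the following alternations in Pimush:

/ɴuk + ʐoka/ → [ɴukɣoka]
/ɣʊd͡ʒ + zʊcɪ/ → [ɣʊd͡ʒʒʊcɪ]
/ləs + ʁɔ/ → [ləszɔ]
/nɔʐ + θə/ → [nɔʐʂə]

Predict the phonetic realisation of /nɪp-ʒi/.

[nɪpβi]

The data show progressive place assimilation: /ʐ/ → [ɣ] after /k/; /z/ → [ʒ] after /d͡ʒ/; /ʁ/ → [z] after /s/; /θ/ → [ʂ] after /ʐ/. In each pair only place changes, matching the preceding consonant, while manner and voice stay constant.
/ʒ/ is a voiced postalveolar fricative. The preceding trigger /p/ is bilabial, so /ʒ/ must become bilabial as well.
The voiced bilabial fricative is [β], so /ʒ/ → [β].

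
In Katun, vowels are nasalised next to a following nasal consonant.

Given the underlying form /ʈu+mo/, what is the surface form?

[ʈũmo]

/u/ sits next to the nasal /m/ and is therefore nasalised to [ũ].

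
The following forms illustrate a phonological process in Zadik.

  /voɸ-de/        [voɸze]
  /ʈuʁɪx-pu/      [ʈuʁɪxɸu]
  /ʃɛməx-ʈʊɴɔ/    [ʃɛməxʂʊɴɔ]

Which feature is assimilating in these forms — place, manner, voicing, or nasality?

Underlying /d/ is realised as [z] next to /ɸ/; /ɸ/ itself does not change.
The change stop → fricative matches the manner of the preceding /ɸ/, identifying this as manner assimilation.
Checking the remaining alternations: /p/ → [ɸ] after /x/ (stop → fricative, matching a fricative); /ʈ/ → [ʂ] after /x/ (stop → fricative, matching a fricative) — only manner changes, and always toward the preceding segment.

manner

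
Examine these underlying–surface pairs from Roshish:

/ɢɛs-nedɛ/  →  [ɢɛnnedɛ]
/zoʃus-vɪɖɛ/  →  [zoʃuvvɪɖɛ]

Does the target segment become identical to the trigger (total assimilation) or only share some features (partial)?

total assimilation

Comparing underlying and surface forms, /s/ → [n] is the alternation; the neighbouring /n/ is constant.
The output [n] is identical to the trigger /n/ — every feature (place, manner, voicing) has been copied — so this is total assimilation.
The other form behaves the same way: /s/ → [v] before /v/ — in each case the output is a copy of the following consonant.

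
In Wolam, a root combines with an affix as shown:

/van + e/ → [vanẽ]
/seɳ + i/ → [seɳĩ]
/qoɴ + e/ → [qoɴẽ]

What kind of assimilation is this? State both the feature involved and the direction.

The vowel /e/ surfaces as nasalised [ẽ] next to the preceding nasal /n/ — it has acquired the [+nasal] feature of its neighbour.
Likewise in the remaining data: /i/ → [ĩ] after /ɳ/; /e/ → [ẽ] after /ɴ/ — each time a vowel is nasalised next to a preceding nasal.
Because the conditioning nasal is to the left of the vowel that changes, the process is progressive (perseverative).

progressive nasality assimilation (vowel nasalisation)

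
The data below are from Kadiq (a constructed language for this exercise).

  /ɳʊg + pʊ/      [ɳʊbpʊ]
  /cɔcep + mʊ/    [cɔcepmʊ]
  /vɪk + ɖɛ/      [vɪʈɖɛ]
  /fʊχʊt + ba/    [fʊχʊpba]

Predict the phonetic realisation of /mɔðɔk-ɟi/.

The data show regressive place assimilation: /g/ → [b] before /p/; /k/ → [ʈ] before /ɖ/; /t/ → [p] before /b/. In each pair only place changes, matching the following consonant, while manner and voice stay constant.
Nothing changes in [cɔcepmʊ]: there the adjacent consonants already agree in place (/p/ and /m/ are both bilabial), so this form is consistent with the same rule.
The rule targets /k/ (voiceless velar stop), which sits before the trigger /ɟ/ (palatal).
A voiceless palatal stop is [c], so the surface segment is [c].

[mɔðɔcɟi]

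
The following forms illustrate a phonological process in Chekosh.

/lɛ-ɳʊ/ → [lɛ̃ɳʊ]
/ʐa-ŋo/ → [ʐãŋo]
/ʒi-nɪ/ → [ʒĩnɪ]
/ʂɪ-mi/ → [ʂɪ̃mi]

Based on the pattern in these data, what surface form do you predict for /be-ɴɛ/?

[bẽɴɛ]

The data show regressive nasality assimilation (vowel nasalisation): /ɛ/ → [ɛ̃] before /ɳ/; /a/ → [ã] before /ŋ/; /i/ → [ĩ] before /n/; /ɪ/ → [ɪ̃] before /m/ — a vowel is nasalised by an immediately following nasal consonant.
The vowel /e/ is adjacent to the following nasal /ɴ/, so it acquires [+nasal] and surfaces as [ẽ].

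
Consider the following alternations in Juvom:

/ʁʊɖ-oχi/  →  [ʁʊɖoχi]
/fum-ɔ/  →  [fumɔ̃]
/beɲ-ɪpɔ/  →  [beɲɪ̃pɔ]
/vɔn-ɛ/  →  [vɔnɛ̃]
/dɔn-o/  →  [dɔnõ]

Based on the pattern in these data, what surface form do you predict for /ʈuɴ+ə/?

[ʈuɴə̃]

The data show progressive nasality assimilation (vowel nasalisation): /ɔ/ → [ɔ̃] after /m/; /ɪ/ → [ɪ̃] after /ɲ/; /ɛ/ → [ɛ̃] after /n/; /o/ → [õ] after /n/ — a vowel is nasalised by an immediately preceding nasal consonant.
No change occurs in [ʁʊɖoχi] because the vowel at the boundary is adjacent to an oral consonant, not a nasal (/o/ next to /ɖ/).
/ə/ sits next to the nasal /ɴ/ and is therefore nasalised to [ə̃].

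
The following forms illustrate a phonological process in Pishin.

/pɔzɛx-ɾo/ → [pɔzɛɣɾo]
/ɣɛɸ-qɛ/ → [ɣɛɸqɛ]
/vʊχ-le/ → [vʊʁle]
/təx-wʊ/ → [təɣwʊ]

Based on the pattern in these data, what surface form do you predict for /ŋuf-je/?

The data show regressive voicing assimilation: /x/ → [ɣ] before /ɾ/; /χ/ → [ʁ] before /l/; /x/ → [ɣ] before /w/. In each pair only voicing changes, matching the following consonant, while place and manner stay constant.
Nothing changes in [ɣɛɸqɛ]: there the adjacent consonants already agree in voicing (/ɸ/ and /q/ are both voiceless), so this form is consistent with the same rule.
The rule targets /f/ (voiceless labiodental fricative), which sits before the trigger /j/ (voiced).
Changing only its voicing to voiced gives [v] — the voiced labiodental fricative.

[ŋuvje]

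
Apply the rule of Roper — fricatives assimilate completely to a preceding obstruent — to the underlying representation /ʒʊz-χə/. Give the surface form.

[ʒʊzzə]

/χ/ is the segment targeted by the rule; it sits immediately after /z/, so it assimilates completely and surfaces as [z].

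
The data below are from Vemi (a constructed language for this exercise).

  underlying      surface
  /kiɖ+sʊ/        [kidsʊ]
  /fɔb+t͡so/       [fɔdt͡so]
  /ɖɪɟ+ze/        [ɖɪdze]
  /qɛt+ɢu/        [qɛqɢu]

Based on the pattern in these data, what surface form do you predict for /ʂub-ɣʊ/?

[ʂugɣʊ]

The data show regressive place assimilation: /ɖ/ → [d] before /s/; /b/ → [d] before /t͡s/; /ɟ/ → [d] before /z/; /t/ → [q] before /ɢ/. In each pair only place changes, matching the following consonant, while manner and voice stay constant.
The rule targets /b/ (voiced bilabial stop), which sits before the trigger /ɣ/ (velar).
The voiced velar stop is [g], so /b/ → [g].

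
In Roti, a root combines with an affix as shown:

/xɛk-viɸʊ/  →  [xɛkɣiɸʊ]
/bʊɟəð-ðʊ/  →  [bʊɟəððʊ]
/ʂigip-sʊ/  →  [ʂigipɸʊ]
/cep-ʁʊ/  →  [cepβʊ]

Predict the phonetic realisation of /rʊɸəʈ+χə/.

The data show progressive place assimilation: /v/ → [ɣ] after /k/; /s/ → [ɸ] after /p/; /ʁ/ → [β] after /p/. In each pair only place changes, matching the preceding consonant, while manner and voice stay constant.
No alternation appears in [bʊɟəððʊ]: there the adjacent consonants already agree in place (/ð/ and /ð/ are both dental), so this form is consistent with the same rule.
/χ/ is a voiceless uvular fricative. The preceding trigger /ʈ/ is retroflex, so /χ/ must become retroflex as well.
The voiceless retroflex fricative is [ʂ], so /χ/ → [ʂ].

[rʊɸəʈʂə]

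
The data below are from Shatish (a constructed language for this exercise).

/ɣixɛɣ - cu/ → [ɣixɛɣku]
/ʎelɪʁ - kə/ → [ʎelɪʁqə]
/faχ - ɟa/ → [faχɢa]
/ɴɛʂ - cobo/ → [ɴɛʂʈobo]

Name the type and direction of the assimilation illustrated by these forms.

Underlying /c/ is realised as [k] next to /ɣ/; /ɣ/ itself does not change.
The change palatal → velar matches the place of the preceding /ɣ/, identifying this as place assimilation.
Manner and voice are unchanged, so the assimilation is partial, not total.
Checking the remaining alternations: /k/ → [q] after /ʁ/ (velar → uvular, matching uvular); /ɟ/ → [ɢ] after /χ/ (palatal → uvular, matching uvular); /c/ → [ʈ] after /ʂ/ (palatal → retroflex, matching retroflex) — only place changes, and always toward the preceding segment.
Since the segment that changes follows the conditioning segment, the assimilation is progressive.

progressive place assimilation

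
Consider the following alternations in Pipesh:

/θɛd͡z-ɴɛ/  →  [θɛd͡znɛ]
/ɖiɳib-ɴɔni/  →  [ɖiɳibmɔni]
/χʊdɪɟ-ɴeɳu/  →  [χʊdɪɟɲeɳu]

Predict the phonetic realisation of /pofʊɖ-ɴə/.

The data show progressive place assimilation: /ɴ/ → [n] after /d͡z/; /ɴ/ → [m] after /b/; /ɴ/ → [ɲ] after /ɟ/. In each pair only place changes, matching the preceding consonant, while manner and voice stay constant.
/ɴ/ is a voiced uvular nasal. The preceding trigger /ɖ/ is retroflex, so /ɴ/ must become retroflex as well.
Changing only its place to retroflex gives [ɳ] — the voiced retroflex nasal.

[pofʊɖɳə]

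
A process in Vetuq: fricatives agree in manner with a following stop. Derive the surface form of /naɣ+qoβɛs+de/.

[nagqoβɛtde]

/ɣ/ is a voiced velar fricative. The following trigger /q/ is a stop, so /ɣ/ must become a stop as well.
Changing only its manner to stop gives [g] — the voiced velar stop.
At the second juncture, /s/ likewise becomes [t] adjacent to /d/.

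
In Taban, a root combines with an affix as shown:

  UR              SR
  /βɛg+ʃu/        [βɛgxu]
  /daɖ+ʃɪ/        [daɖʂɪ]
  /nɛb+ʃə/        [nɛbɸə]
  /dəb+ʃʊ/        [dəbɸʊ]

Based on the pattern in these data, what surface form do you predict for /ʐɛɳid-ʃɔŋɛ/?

[ʐɛɳidsɔŋɛ]

The data show progressive place assimilation: /ʃ/ → [x] after /g/; /ʃ/ → [ʂ] after /ɖ/; /ʃ/ → [ɸ] after /b/. In each pair only place changes, matching the preceding consonant, while manner and voice stay constant.
The rule targets /ʃ/ (voiceless postalveolar fricative), which sits after the trigger /d/ (alveolar).
The voiceless alveolar fricative is [s], so /ʃ/ → [s].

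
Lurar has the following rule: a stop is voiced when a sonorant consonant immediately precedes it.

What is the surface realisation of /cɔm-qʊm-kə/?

/q/ is a voiceless uvular stop. The preceding trigger /m/ is voiced, so /q/ must become voiced as well.
The voiced uvular stop is [ɢ], so /q/ → [ɢ].
The same rule applies at the second boundary: /k/ → [g] next to /m/.

[cɔmɢʊmgə]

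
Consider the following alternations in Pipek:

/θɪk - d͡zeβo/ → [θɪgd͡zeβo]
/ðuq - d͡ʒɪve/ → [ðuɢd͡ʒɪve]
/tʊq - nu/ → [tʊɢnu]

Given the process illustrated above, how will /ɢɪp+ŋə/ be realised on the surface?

[ɢɪbŋə]

The data show regressive voicing assimilation: /k/ → [g] before /d͡z/; /q/ → [ɢ] before /d͡ʒ/; /q/ → [ɢ] before /n/. In each pair only voicing changes, matching the following consonant, while place and manner stay constant.
/p/ is a voiceless bilabial stop. The following trigger /ŋ/ is voiced, so /p/ must become voiced as well.
The voiced bilabial stop is [b], so /p/ → [b].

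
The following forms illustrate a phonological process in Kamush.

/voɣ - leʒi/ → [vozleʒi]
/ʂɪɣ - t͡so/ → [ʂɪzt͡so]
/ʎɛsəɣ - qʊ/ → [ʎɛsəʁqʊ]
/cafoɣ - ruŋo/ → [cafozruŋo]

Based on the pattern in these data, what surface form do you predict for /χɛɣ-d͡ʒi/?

The data show regressive place assimilation: /ɣ/ → [z] before /l/; /ɣ/ → [z] before /t͡s/; /ɣ/ → [ʁ] before /q/; /ɣ/ → [z] before /r/. In each pair only place changes, matching the following consonant, while manner and voice stay constant.
/ɣ/ is a voiced velar fricative. The following trigger /d͡ʒ/ is postalveolar, so /ɣ/ must become postalveolar as well.
The voiced postalveolar fricative is [ʒ], so /ɣ/ → [ʒ].

[χɛʒd͡ʒi]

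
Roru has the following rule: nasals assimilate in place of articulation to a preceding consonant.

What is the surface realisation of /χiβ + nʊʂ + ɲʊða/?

[χiβmʊʂɳʊða]

The rule targets /n/ (voiced alveolar nasal), which sits after the trigger /β/ (bilabial).
The voiced bilabial nasal is [m], so /n/ → [m].
The same rule applies at the second boundary: /ɲ/ → [ɳ] next to /ʂ/.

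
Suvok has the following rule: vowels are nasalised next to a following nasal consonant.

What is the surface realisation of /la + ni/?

The vowel /a/ is adjacent to the following nasal /n/, so it acquires [+nasal] and surfaces as [ã].

[lãni]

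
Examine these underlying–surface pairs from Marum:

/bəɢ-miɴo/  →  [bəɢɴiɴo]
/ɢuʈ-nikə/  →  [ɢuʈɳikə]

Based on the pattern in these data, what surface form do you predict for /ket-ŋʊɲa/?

[ketnʊɲa]

The data show progressive place assimilation: /m/ → [ɴ] after /ɢ/; /n/ → [ɳ] after /ʈ/. In each pair only place changes, matching the preceding consonant, while manner and voice stay constant.
The rule targets /ŋ/ (voiced velar nasal), which sits after the trigger /t/ (alveolar).
Changing only its place to alveolar gives [n] — the voiced alveolar nasal.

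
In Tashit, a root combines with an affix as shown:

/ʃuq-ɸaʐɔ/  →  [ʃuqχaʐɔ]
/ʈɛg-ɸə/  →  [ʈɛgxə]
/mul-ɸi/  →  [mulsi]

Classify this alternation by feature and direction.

The segment that alternates is /ɸ/, which surfaces as [χ] when adjacent to /q/.
The change bilabial → uvular matches the place of the preceding /q/, identifying this as place assimilation.
Manner and voice are unchanged, so the assimilation is partial, not total.
Checking the remaining alternations: /ɸ/ → [x] after /g/ (bilabial → velar, matching velar); /ɸ/ → [s] after /l/ (bilabial → alveolar, matching alveolar) — only place changes, and always toward the preceding segment.
Since the segment that changes follows the conditioning segment, the assimilation is progressive.

progressive place assimilation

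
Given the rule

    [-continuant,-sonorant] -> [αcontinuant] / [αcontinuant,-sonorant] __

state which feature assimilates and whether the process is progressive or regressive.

progressive manner assimilation

The shared variable α links the value of [continuant] on the target to that of the neighbouring obstruent. [continuant] distinguishes stops from fricatives — a manner-of-articulation feature — so this is manner assimilation.
The conditioning segment sits to the left of the focus bar, meaning the trigger precedes the segment that changes — progressive assimilation.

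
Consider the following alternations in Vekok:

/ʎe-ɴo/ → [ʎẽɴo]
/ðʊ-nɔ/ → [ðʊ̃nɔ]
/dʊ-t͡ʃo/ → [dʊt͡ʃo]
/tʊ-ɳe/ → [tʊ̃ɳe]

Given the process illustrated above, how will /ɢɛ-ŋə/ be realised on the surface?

[ɢɛ̃ŋə]

The data show regressive nasality assimilation (vowel nasalisation): /e/ → [ẽ] before /ɴ/; /ʊ/ → [ʊ̃] before /n/; /ʊ/ → [ʊ̃] before /ɳ/ — a vowel is nasalised by an immediately following nasal consonant.
No change occurs in [dʊt͡ʃo] because the vowel at the boundary is adjacent to an oral consonant, not a nasal (/ʊ/ next to /t͡ʃ/).
/ɛ/ sits next to the nasal /ŋ/ and is therefore nasalised to [ɛ̃].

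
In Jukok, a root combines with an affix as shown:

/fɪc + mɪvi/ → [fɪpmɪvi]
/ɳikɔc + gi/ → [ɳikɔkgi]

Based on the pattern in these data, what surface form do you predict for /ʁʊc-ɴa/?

The data show regressive place assimilation: /c/ → [p] before /m/; /c/ → [k] before /g/. In each pair only place changes, matching the following consonant, while manner and voice stay constant.
The rule targets /c/ (voiceless palatal stop), which sits before the trigger /ɴ/ (uvular).
The voiceless uvular stop is [q], so /c/ → [q].

[ʁʊqɴa]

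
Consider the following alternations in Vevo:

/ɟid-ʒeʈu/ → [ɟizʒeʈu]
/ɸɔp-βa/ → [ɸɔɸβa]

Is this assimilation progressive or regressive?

regressive

The segment that alternates is /d/, which surfaces as [z] when adjacent to /ʒ/.
The change stop → fricative matches the manner of the following /ʒ/, identifying this as manner assimilation.
Checking the remaining alternation: /p/ → [ɸ] before /β/ (stop → fricative, matching a fricative) — only manner changes, and always toward the following segment.
The trigger is the following segment, so the direction is regressive (anticipatory).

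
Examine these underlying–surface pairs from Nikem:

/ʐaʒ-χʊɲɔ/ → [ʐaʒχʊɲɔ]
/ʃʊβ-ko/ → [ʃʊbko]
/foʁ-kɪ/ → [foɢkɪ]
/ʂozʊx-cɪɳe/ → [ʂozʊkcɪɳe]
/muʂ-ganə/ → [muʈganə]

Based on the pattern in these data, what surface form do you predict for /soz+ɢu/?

[sodɢu]

The data show regressive manner assimilation: /β/ → [b] before /k/; /ʁ/ → [ɢ] before /k/; /x/ → [k] before /c/; /ʂ/ → [ʈ] before /g/. In each pair only manner changes, matching the following consonant, while place and voice stay constant.
Nothing changes in [ʐaʒχʊɲɔ]: there the adjacent consonants already agree in manner (/ʒ/ and /χ/ are both fricatives), so this form is consistent with the same rule.
The rule targets /z/ (voiced alveolar fricative), which sits before the trigger /ɢ/ (stop).
The voiced alveolar stop is [d], so /z/ → [d].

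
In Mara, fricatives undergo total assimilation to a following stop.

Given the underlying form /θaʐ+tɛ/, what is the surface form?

[θattɛ]

/ʐ/ is the segment targeted by the rule; it sits immediately before /t/, so it assimilates completely and surfaces as [t].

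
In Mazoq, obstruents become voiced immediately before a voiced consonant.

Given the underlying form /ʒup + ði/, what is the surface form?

[ʒubði]

/p/ is a voiceless bilabial stop. The following trigger /ð/ is voiced, so /p/ must become voiced as well.
The voiced bilabial stop is [b], so /p/ → [b].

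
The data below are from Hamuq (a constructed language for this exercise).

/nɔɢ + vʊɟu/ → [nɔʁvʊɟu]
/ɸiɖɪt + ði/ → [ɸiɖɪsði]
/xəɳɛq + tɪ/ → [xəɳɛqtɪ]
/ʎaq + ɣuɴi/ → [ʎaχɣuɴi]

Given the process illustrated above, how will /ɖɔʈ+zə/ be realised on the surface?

[ɖɔʂzə]

The data show regressive manner assimilation: /ɢ/ → [ʁ] before /v/; /t/ → [s] before /ð/; /q/ → [χ] before /ɣ/. In each pair only manner changes, matching the following consonant, while place and voice stay constant.
No alternation appears in [xəɳɛqtɪ]: there the adjacent consonants already agree in manner (/q/ and /t/ are both stops), so this form is consistent with the same rule.
The rule targets /ʈ/ (voiceless retroflex stop), which sits before the trigger /z/ (fricative).
Changing only its manner to fricative gives [ʂ] — the voiceless retroflex fricative.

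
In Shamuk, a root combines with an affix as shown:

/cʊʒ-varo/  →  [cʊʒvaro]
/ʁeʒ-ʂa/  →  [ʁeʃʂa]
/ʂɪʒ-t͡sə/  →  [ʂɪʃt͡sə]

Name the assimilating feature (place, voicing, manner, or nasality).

voicing

The segment that alternates is /ʒ/, which surfaces as [ʃ] when adjacent to /ʂ/.
/ʒ/ is voiced while /ʂ/ is voiceless; the output [ʃ] is voiceless, matching the trigger — so the feature that spreads is voicing.
The same holds elsewhere in the data: /ʒ/ → [ʃ] before /t͡s/ (voiced → voiceless, matching voiceless) — only voicing changes, and always toward the following segment.
No alternation appears in [cʊʒvaro]: there the adjacent consonants already agree in voicing (/ʒ/ and /v/ are both voiced), so this form is consistent with the same rule.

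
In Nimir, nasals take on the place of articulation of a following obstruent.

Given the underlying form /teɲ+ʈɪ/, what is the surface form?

[teɳʈɪ]

/ɲ/ is a voiced palatal nasal. The following trigger /ʈ/ is retroflex, so /ɲ/ must become retroflex as well.
A voiced retroflex nasal is [ɳ], so the surface segment is [ɳ].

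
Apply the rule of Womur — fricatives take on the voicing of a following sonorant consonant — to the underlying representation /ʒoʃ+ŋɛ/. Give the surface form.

[ʒoʒŋɛ]

/ʃ/ is a voiceless postalveolar fricative. The following trigger /ŋ/ is voiced, so /ʃ/ must become voiced as well.
A voiced postalveolar fricative is [ʒ], so the surface segment is [ʒ].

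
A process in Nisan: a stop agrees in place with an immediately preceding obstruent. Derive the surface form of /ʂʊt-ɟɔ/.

/ɟ/ is a voiced palatal stop. The preceding trigger /t/ is alveolar, so /ɟ/ must become alveolar as well.
The voiced alveolar stop is [d], so /ɟ/ → [d].

[ʂʊtdɔ]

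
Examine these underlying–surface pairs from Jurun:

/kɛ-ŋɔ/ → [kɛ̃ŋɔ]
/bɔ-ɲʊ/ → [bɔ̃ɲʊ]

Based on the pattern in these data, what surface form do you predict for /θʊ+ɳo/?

The data show regressive nasality assimilation (vowel nasalisation): /ɛ/ → [ɛ̃] before /ŋ/; /ɔ/ → [ɔ̃] before /ɲ/ — a vowel is nasalised by an immediately following nasal consonant.
The vowel /ʊ/ is adjacent to the following nasal /ɳ/, so it acquires [+nasal] and surfaces as [ʊ̃].

[θʊ̃ɳo]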